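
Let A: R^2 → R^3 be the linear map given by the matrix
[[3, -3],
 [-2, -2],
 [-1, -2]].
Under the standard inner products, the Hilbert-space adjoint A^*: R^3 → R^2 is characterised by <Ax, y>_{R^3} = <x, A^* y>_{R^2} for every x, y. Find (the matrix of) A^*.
A^* = A^T =
[[3, -2, -1],
 [-3, -2, -2]]

For real matrices with standard dot products, the defining identity <Ax, y> = <x, A^* y> gives (Ax)^T y = x^T (A^*) y, i.e. x^T A^T y = x^T (A^*) y. Since this holds for all x, y, we must have A^* = A^T. Therefore
A^* =
[[3, -2, -1],
 [-3, -2, -2]].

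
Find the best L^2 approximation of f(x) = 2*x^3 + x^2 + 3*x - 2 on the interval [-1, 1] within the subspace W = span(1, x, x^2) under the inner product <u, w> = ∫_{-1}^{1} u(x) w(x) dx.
g(x) = x^2 + 21*x/5 - 2

The best approximation g ∈ W is the orthogonal projection of f onto W. Writing g = a_0 + a_1 x + a_2 x^2, the coefficients solve the normal equations G · a = b where
  G_{ij} = <φ_i, φ_j> and b_i = <f, φ_i>, with φ_0 = 1, φ_1 = x, φ_2 = x^2.
G =
  [2, 0, 2/3]
  [0, 2/3, 0]
  [2/3, 0, 2/5],
b = (-10/3, 14/5, -14/15).
Solving gives a_0 = -2, a_1 = 21/5, a_2 = 1, so
  g(x) = x^2 + 21*x/5 - 2.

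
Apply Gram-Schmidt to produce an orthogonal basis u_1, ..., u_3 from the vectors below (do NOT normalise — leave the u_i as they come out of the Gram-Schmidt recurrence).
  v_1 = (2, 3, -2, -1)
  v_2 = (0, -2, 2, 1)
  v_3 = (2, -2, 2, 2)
Orthogonal basis:
  u_1 = (2, 3, -2, -1)
  u_2 = (11/9, -1/6, 7/9, 7/18)
  u_3 = (6/41, -12/41, -26/41, 28/41)

Apply the Gram-Schmidt recurrence
  u_1 = v_1
  u_i = v_i − Σ_{j<i} ((v_i · u_j) / (u_j · u_j)) · u_j.

Step by step this gives:
  u_1 = (2, 3, -2, -1)
  u_2 = (11/9, -1/6, 7/9, 7/18)
  u_3 = (6/41, -12/41, -26/41, 28/41)

Orthogonality check:
  u_2 · u_1 = 0 (should be 0)
  u_3 · u_1 = 0 (should be 0)
  u_3 · u_2 = 0 (should be 0)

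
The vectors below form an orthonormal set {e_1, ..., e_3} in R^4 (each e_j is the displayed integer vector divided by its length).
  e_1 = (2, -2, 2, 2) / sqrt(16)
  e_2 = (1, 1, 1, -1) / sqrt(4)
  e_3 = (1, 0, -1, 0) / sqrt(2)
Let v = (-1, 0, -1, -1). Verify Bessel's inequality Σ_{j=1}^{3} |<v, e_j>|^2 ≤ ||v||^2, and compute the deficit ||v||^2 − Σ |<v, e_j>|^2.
Σ |<v, e_j>|^2 = 5/2; ||v||^2 = 3; deficit = 1/2

Write each e_j = u_j / sqrt(<u_j, u_j>) where u_j is the displayed integer vector. Then <v, e_j> = <v, u_j> / sqrt(<u_j, u_j>), so |<v, e_j>|^2 = <v, u_j>^2 / <u_j, u_j>.
Coefficients: <v, e_1> = -6/sqrt(16), <v, e_2> = -1/sqrt(4), <v, e_3> = 0/sqrt(2).
Square and sum: Σ |<v, e_j>|^2 = 5/2.
Compute ||v||^2 = v·v = 3.
Deficit = 3 − 5/2 = 1/2 ≥ 0, confirming Bessel's inequality. (The deficit equals ||v − Σ <v,e_j> e_j||^2, the squared distance from v to span{e_j}.)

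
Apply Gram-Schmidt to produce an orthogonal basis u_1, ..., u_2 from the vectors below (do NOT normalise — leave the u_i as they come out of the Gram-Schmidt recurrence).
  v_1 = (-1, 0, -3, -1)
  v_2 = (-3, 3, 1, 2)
Orthogonal basis:
  u_1 = (-1, 0, -3, -1)
  u_2 = (-35/11, 3, 5/11, 20/11)

Apply the Gram-Schmidt recurrence
  u_1 = v_1
  u_i = v_i − Σ_{j<i} ((v_i · u_j) / (u_j · u_j)) · u_j.

Step by step this gives:
  u_1 = (-1, 0, -3, -1)
  u_2 = (-35/11, 3, 5/11, 20/11)

Orthogonality check:
  u_2 · u_1 = 0 (should be 0)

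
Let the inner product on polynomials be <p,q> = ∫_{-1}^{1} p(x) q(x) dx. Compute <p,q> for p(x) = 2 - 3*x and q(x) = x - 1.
<p,q> = -6

Expand the product: p(x)·q(x) = -3*x^2 + 5*x - 2.
∫_{-1}^{1} of each monomial x^k gives [2/(k+1) if k even, 0 if k odd]. Integrating term-by-term (or equivalently evaluating the antiderivative F(x) = -x^3 + 5*x^2/2 - 2*x at the endpoints):
  F(1) − F(−1) = -1/2 − (11/2) = -6.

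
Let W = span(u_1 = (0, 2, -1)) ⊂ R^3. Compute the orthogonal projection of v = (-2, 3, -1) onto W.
proj_W(v) = (0, 14/5, -7/5)

Set up U = [u_1 | ... | u_1] ∈ R^(3×1). The projector onto W = col(U) is P = U (U^T U)^(-1) U^T.
Compute U^T U =
  [5],
and U^T v = (7).
Solve U^T U · c = U^T v for the coefficients: c = (7/5). The projection is proj_W(v) = U c.
Check: (v - proj_W(v)) · u_1 = 0  (should be 0).
Result: proj_W(v) = (0, 14/5, -7/5).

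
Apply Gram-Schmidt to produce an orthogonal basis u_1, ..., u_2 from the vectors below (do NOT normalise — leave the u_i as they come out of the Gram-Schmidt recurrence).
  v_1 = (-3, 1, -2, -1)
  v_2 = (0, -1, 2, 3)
Orthogonal basis:
  u_1 = (-3, 1, -2, -1)
  u_2 = (-8/5, -7/15, 14/15, 37/15)

Apply the Gram-Schmidt recurrence
  u_1 = v_1
  u_i = v_i − Σ_{j<i} ((v_i · u_j) / (u_j · u_j)) · u_j.

Step by step this gives:
  u_1 = (-3, 1, -2, -1)
  u_2 = (-8/5, -7/15, 14/15, 37/15)

Orthogonality check:
  u_2 · u_1 = 0 (should be 0)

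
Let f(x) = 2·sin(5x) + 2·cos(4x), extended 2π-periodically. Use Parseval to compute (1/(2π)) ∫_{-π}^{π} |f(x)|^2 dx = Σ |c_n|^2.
Σ |c_n|^2 = 4

Expand |f|^2 and use orthogonality of {sin(nx), cos(mx)} on [-π, π]:
  ∫_{-π}^{π} sin(nx)^2 dx = π, ∫ cos(mx)^2 dx = π, and cross terms integrate to 0.
So ∫_{-π}^{π} f(x)^2 dx = 2^2 · π + 2^2 · π = (4 + 4)π.
Divide by 2π: (4 + 4)/2 = 4.
By Parseval, this equals Σ |c_n|^2.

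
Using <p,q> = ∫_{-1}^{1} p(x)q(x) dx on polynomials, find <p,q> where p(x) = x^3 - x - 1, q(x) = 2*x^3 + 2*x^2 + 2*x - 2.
<p,q> = 40/21

Expand the product: p(x)·q(x) = 2*x^6 + 2*x^5 - 6*x^3 - 4*x^2 + 2.
∫_{-1}^{1} of each monomial x^k gives [2/(k+1) if k even, 0 if k odd]. Integrating term-by-term (or equivalently evaluating the antiderivative F(x) = 2*x^7/7 + x^6/3 - 3*x^4/2 - 4*x^3/3 + 2*x at the endpoints):
  F(1) − F(−1) = -3/14 − (-89/42) = 40/21.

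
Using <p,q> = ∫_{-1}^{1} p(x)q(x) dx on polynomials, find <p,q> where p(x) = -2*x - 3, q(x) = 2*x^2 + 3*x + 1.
<p,q> = -14

Expand the product: p(x)·q(x) = -4*x^3 - 12*x^2 - 11*x - 3.
∫_{-1}^{1} of each monomial x^k gives [2/(k+1) if k even, 0 if k odd]. Integrating term-by-term (or equivalently evaluating the antiderivative F(x) = -x^4 - 4*x^3 - 11*x^2/2 - 3*x at the endpoints):
  F(1) − F(−1) = -27/2 − (1/2) = -14.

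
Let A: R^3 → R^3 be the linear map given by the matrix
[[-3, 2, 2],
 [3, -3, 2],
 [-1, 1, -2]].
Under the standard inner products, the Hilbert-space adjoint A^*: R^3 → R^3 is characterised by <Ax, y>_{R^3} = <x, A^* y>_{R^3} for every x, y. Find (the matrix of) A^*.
A^* = A^T =
[[-3, 3, -1],
 [2, -3, 1],
 [2, 2, -2]]

For real matrices with standard dot products, the defining identity <Ax, y> = <x, A^* y> gives (Ax)^T y = x^T (A^*) y, i.e. x^T A^T y = x^T (A^*) y. Since this holds for all x, y, we must have A^* = A^T. Therefore
A^* =
[[-3, 3, -1],
 [2, -3, 1],
 [2, 2, -2]].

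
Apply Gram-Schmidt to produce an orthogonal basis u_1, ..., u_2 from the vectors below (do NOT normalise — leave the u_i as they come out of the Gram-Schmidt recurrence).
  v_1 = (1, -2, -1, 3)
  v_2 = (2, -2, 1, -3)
Orthogonal basis:
  u_1 = (1, -2, -1, 3)
  u_2 = (34/15, -38/15, 11/15, -11/5)

Apply the Gram-Schmidt recurrence
  u_1 = v_1
  u_i = v_i − Σ_{j<i} ((v_i · u_j) / (u_j · u_j)) · u_j.

Step by step this gives:
  u_1 = (1, -2, -1, 3)
  u_2 = (34/15, -38/15, 11/15, -11/5)

Orthogonality check:
  u_2 · u_1 = 0 (should be 0)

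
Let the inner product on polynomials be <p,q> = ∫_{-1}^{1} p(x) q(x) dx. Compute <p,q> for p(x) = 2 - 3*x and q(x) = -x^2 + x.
<p,q> = -10/3

Expand the product: p(x)·q(x) = 3*x^3 - 5*x^2 + 2*x.
∫_{-1}^{1} of each monomial x^k gives [2/(k+1) if k even, 0 if k odd]. Integrating term-by-term (or equivalently evaluating the antiderivative F(x) = 3*x^4/4 - 5*x^3/3 + x^2 at the endpoints):
  F(1) − F(−1) = 1/12 − (41/12) = -10/3.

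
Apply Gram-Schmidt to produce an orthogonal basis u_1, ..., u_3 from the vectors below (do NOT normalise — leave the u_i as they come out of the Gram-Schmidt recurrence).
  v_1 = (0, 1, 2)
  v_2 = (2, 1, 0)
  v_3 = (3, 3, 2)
Orthogonal basis:
  u_1 = (0, 1, 2)
  u_2 = (2, 4/5, -2/5)
  u_3 = (-1/6, 1/3, -1/6)

Apply the Gram-Schmidt recurrence
  u_1 = v_1
  u_i = v_i − Σ_{j<i} ((v_i · u_j) / (u_j · u_j)) · u_j.

Step by step this gives:
  u_1 = (0, 1, 2)
  u_2 = (2, 4/5, -2/5)
  u_3 = (-1/6, 1/3, -1/6)

Orthogonality check:
  u_2 · u_1 = 0 (should be 0)
  u_3 · u_1 = 0 (should be 0)
  u_3 · u_2 = 0 (should be 0)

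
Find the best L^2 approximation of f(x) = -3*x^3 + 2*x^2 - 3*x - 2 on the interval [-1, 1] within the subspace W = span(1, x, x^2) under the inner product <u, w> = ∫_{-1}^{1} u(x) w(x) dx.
g(x) = 2*x^2 - 24*x/5 - 2

The best approximation g ∈ W is the orthogonal projection of f onto W. Writing g = a_0 + a_1 x + a_2 x^2, the coefficients solve the normal equations G · a = b where
  G_{ij} = <φ_i, φ_j> and b_i = <f, φ_i>, with φ_0 = 1, φ_1 = x, φ_2 = x^2.
G =
  [2, 0, 2/3]
  [0, 2/3, 0]
  [2/3, 0, 2/5],
b = (-8/3, -16/5, -8/15).
Solving gives a_0 = -2, a_1 = -24/5, a_2 = 2, so
  g(x) = 2*x^2 - 24*x/5 - 2.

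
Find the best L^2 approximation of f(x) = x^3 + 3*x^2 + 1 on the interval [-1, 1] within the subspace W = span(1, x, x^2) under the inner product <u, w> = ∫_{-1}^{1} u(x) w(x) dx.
g(x) = 3*x^2 + 3*x/5 + 1

The best approximation g ∈ W is the orthogonal projection of f onto W. Writing g = a_0 + a_1 x + a_2 x^2, the coefficients solve the normal equations G · a = b where
  G_{ij} = <φ_i, φ_j> and b_i = <f, φ_i>, with φ_0 = 1, φ_1 = x, φ_2 = x^2.
G =
  [2, 0, 2/3]
  [0, 2/3, 0]
  [2/3, 0, 2/5],
b = (4, 2/5, 28/15).
Solving gives a_0 = 1, a_1 = 3/5, a_2 = 3, so
  g(x) = 3*x^2 + 3*x/5 + 1.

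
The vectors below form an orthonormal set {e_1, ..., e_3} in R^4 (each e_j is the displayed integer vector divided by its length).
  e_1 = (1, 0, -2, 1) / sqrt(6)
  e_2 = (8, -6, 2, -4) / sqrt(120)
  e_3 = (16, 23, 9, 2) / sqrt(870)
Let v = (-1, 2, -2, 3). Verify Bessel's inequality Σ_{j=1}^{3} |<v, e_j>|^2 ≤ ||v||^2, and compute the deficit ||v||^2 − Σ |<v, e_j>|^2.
Σ |<v, e_j>|^2 = 498/29; ||v||^2 = 18; deficit = 24/29

Write each e_j = u_j / sqrt(<u_j, u_j>) where u_j is the displayed integer vector. Then <v, e_j> = <v, u_j> / sqrt(<u_j, u_j>), so |<v, e_j>|^2 = <v, u_j>^2 / <u_j, u_j>.
Coefficients: <v, e_1> = 6/sqrt(6), <v, e_2> = -36/sqrt(120), <v, e_3> = 18/sqrt(870).
Square and sum: Σ |<v, e_j>|^2 = 498/29.
Compute ||v||^2 = v·v = 18.
Deficit = 18 − 498/29 = 24/29 ≥ 0, confirming Bessel's inequality. (The deficit equals ||v − Σ <v,e_j> e_j||^2, the squared distance from v to span{e_j}.)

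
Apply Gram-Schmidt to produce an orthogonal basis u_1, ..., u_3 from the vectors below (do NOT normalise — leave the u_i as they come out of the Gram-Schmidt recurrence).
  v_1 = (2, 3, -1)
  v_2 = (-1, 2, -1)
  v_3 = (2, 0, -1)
Orthogonal basis:
  u_1 = (2, 3, -1)
  u_2 = (-12/7, 13/14, -9/14)
  u_3 = (9/59, -27/59, -63/59)

Apply the Gram-Schmidt recurrence
  u_1 = v_1
  u_i = v_i − Σ_{j<i} ((v_i · u_j) / (u_j · u_j)) · u_j.

Step by step this gives:
  u_1 = (2, 3, -1)
  u_2 = (-12/7, 13/14, -9/14)
  u_3 = (9/59, -27/59, -63/59)

Orthogonality check:
  u_2 · u_1 = 0 (should be 0)
  u_3 · u_1 = 0 (should be 0)
  u_3 · u_2 = 0 (should be 0)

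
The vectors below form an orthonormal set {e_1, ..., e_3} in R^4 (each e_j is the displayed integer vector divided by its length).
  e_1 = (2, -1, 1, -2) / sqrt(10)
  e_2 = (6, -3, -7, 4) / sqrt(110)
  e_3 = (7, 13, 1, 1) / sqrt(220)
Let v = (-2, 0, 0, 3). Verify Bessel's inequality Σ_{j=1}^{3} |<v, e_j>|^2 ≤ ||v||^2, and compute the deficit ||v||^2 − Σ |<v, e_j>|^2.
Σ |<v, e_j>|^2 = 211/20; ||v||^2 = 13; deficit = 49/20

Write each e_j = u_j / sqrt(<u_j, u_j>) where u_j is the displayed integer vector. Then <v, e_j> = <v, u_j> / sqrt(<u_j, u_j>), so |<v, e_j>|^2 = <v, u_j>^2 / <u_j, u_j>.
Coefficients: <v, e_1> = -10/sqrt(10), <v, e_2> = 0/sqrt(110), <v, e_3> = -11/sqrt(220).
Square and sum: Σ |<v, e_j>|^2 = 211/20.
Compute ||v||^2 = v·v = 13.
Deficit = 13 − 211/20 = 49/20 ≥ 0, confirming Bessel's inequality. (The deficit equals ||v − Σ <v,e_j> e_j||^2, the squared distance from v to span{e_j}.)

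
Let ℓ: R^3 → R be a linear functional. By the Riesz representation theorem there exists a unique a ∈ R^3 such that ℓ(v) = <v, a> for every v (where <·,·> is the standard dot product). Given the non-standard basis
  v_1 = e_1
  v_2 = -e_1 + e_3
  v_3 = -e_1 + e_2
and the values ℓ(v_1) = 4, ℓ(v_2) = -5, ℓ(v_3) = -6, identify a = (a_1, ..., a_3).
a = (4, -2, -1)

Write a = (a_1, ..., a_3) in the standard basis. For each basis vector v_i, ℓ(v_i) = <v_i, a> is a linear equation in the a_j's. Collect the n equations into a matrix system V a = ℓ, where row i of V is v_i (expressed in the standard basis). Since V is invertible (lower-triangular with 1s on the diagonal, up to permutation), solve by back-substitution:
  V =
[[1, 0, 0],
 [-1, 0, 1],
 [-1, 1, 0]]
  V a = (4, -5, -6)
Solving gives a = (4, -2, -1).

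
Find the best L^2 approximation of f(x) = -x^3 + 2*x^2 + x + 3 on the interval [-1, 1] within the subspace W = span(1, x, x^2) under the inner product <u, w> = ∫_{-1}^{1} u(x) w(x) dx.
g(x) = 2*x^2 + 2*x/5 + 3

The best approximation g ∈ W is the orthogonal projection of f onto W. Writing g = a_0 + a_1 x + a_2 x^2, the coefficients solve the normal equations G · a = b where
  G_{ij} = <φ_i, φ_j> and b_i = <f, φ_i>, with φ_0 = 1, φ_1 = x, φ_2 = x^2.
G =
  [2, 0, 2/3]
  [0, 2/3, 0]
  [2/3, 0, 2/5],
b = (22/3, 4/15, 14/5).
Solving gives a_0 = 3, a_1 = 2/5, a_2 = 2, so
  g(x) = 2*x^2 + 2*x/5 + 3.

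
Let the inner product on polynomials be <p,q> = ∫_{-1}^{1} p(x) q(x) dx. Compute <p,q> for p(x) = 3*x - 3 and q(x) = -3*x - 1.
<p,q> = 0

Expand the product: p(x)·q(x) = -9*x^2 + 6*x + 3.
∫_{-1}^{1} of each monomial x^k gives [2/(k+1) if k even, 0 if k odd]. Integrating term-by-term (or equivalently evaluating the antiderivative F(x) = -3*x^3 + 3*x^2 + 3*x at the endpoints):
  F(1) − F(−1) = 3 − (3) = 0.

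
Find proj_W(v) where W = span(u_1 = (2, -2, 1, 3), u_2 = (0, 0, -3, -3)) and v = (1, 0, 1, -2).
proj_W(v) = (-1/5, 1/5, -2/5, -3/5)

Set up U = [u_1 | ... | u_2] ∈ R^(4×2). The projector onto W = col(U) is P = U (U^T U)^(-1) U^T.
Compute U^T U =
  [18, -12]
  [-12, 18],
and U^T v = (-3, 3).
Solve U^T U · c = U^T v for the coefficients: c = (-1/10, 1/10). The projection is proj_W(v) = U c.
Check: (v - proj_W(v)) · u_1 = 0  (should be 0).
Check: (v - proj_W(v)) · u_2 = 0  (should be 0).
Result: proj_W(v) = (-1/5, 1/5, -2/5, -3/5).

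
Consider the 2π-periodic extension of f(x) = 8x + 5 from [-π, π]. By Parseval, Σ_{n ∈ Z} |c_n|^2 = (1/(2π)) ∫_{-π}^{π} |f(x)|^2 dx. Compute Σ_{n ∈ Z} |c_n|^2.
Σ |c_n|^2 = 64π^2/3 + 25

Expand and integrate term by term over [-π, π]:
  ∫ (8x)^2 dx = 64·(2π^3/3); ∫ 2·8·(5)·x dx = 0 (odd integrand); ∫ 5^2 dx = 25·2π.
So (1/(2π)) ∫_{-π}^{π} (8x + 5)^2 dx = 64π^2/3 + 25 = 64π^2/3 + 25.
Parseval ⇒ Σ |c_n|^2 = 64π^2/3 + 25.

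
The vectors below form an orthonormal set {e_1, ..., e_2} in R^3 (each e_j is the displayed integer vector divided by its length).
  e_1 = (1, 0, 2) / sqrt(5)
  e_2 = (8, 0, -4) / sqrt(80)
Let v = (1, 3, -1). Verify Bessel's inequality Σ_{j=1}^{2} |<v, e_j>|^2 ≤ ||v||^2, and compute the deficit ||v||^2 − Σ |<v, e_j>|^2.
Σ |<v, e_j>|^2 = 2; ||v||^2 = 11; deficit = 9

Write each e_j = u_j / sqrt(<u_j, u_j>) where u_j is the displayed integer vector. Then <v, e_j> = <v, u_j> / sqrt(<u_j, u_j>), so |<v, e_j>|^2 = <v, u_j>^2 / <u_j, u_j>.
Coefficients: <v, e_1> = -1/sqrt(5), <v, e_2> = 12/sqrt(80).
Square and sum: Σ |<v, e_j>|^2 = 2.
Compute ||v||^2 = v·v = 11.
Deficit = 11 − 2 = 9 ≥ 0, confirming Bessel's inequality. (The deficit equals ||v − Σ <v,e_j> e_j||^2, the squared distance from v to span{e_j}.)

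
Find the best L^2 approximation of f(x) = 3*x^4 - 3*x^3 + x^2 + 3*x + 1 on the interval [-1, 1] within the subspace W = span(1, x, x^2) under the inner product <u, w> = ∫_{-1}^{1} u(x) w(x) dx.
g(x) = 25*x^2/7 + 6*x/5 + 26/35

The best approximation g ∈ W is the orthogonal projection of f onto W. Writing g = a_0 + a_1 x + a_2 x^2, the coefficients solve the normal equations G · a = b where
  G_{ij} = <φ_i, φ_j> and b_i = <f, φ_i>, with φ_0 = 1, φ_1 = x, φ_2 = x^2.
G =
  [2, 0, 2/3]
  [0, 2/3, 0]
  [2/3, 0, 2/5],
b = (58/15, 4/5, 202/105).
Solving gives a_0 = 26/35, a_1 = 6/5, a_2 = 25/7, so
  g(x) = 25*x^2/7 + 6*x/5 + 26/35.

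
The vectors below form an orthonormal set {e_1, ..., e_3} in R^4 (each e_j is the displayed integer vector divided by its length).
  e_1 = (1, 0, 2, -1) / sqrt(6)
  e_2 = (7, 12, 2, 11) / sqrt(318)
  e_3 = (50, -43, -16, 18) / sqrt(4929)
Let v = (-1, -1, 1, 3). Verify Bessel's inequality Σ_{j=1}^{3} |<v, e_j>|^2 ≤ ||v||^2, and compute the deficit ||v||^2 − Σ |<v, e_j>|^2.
Σ |<v, e_j>|^2 = 5/3; ||v||^2 = 12; deficit = 31/3

Write each e_j = u_j / sqrt(<u_j, u_j>) where u_j is the displayed integer vector. Then <v, e_j> = <v, u_j> / sqrt(<u_j, u_j>), so |<v, e_j>|^2 = <v, u_j>^2 / <u_j, u_j>.
Coefficients: <v, e_1> = -2/sqrt(6), <v, e_2> = 16/sqrt(318), <v, e_3> = 31/sqrt(4929).
Square and sum: Σ |<v, e_j>|^2 = 5/3.
Compute ||v||^2 = v·v = 12.
Deficit = 12 − 5/3 = 31/3 ≥ 0, confirming Bessel's inequality. (The deficit equals ||v − Σ <v,e_j> e_j||^2, the squared distance from v to span{e_j}.)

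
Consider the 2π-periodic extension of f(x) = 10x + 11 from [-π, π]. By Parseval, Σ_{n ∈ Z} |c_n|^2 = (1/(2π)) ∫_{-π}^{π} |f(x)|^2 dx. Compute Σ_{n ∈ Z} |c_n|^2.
Σ |c_n|^2 = 100π^2/3 + 121

Expand and integrate term by term over [-π, π]:
  ∫ (10x)^2 dx = 100·(2π^3/3); ∫ 2·10·(11)·x dx = 0 (odd integrand); ∫ 11^2 dx = 121·2π.
So (1/(2π)) ∫_{-π}^{π} (10x + 11)^2 dx = 100π^2/3 + 121 = 100π^2/3 + 121.
Parseval ⇒ Σ |c_n|^2 = 100π^2/3 + 121.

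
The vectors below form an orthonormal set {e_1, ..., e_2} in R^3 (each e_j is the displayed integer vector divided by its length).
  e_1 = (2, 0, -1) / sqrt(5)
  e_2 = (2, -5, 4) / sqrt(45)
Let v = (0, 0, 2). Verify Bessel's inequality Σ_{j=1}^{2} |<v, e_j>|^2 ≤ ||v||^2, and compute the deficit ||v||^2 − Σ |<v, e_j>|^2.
Σ |<v, e_j>|^2 = 20/9; ||v||^2 = 4; deficit = 16/9

Write each e_j = u_j / sqrt(<u_j, u_j>) where u_j is the displayed integer vector. Then <v, e_j> = <v, u_j> / sqrt(<u_j, u_j>), so |<v, e_j>|^2 = <v, u_j>^2 / <u_j, u_j>.
Coefficients: <v, e_1> = -2/sqrt(5), <v, e_2> = 8/sqrt(45).
Square and sum: Σ |<v, e_j>|^2 = 20/9.
Compute ||v||^2 = v·v = 4.
Deficit = 4 − 20/9 = 16/9 ≥ 0, confirming Bessel's inequality. (The deficit equals ||v − Σ <v,e_j> e_j||^2, the squared distance from v to span{e_j}.)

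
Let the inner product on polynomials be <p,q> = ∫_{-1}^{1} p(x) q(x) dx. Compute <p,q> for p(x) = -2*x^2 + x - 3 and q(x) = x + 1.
<p,q> = -20/3

Expand the product: p(x)·q(x) = -2*x^3 - x^2 - 2*x - 3.
∫_{-1}^{1} of each monomial x^k gives [2/(k+1) if k even, 0 if k odd]. Integrating term-by-term (or equivalently evaluating the antiderivative F(x) = -x^4/2 - x^3/3 - x^2 - 3*x at the endpoints):
  F(1) − F(−1) = -29/6 − (11/6) = -20/3.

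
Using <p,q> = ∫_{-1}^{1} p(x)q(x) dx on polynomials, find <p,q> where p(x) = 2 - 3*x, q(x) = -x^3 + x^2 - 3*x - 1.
<p,q> = 68/15

Expand the product: p(x)·q(x) = 3*x^4 - 5*x^3 + 11*x^2 - 3*x - 2.
∫_{-1}^{1} of each monomial x^k gives [2/(k+1) if k even, 0 if k odd]. Integrating term-by-term (or equivalently evaluating the antiderivative F(x) = 3*x^5/5 - 5*x^4/4 + 11*x^3/3 - 3*x^2/2 - 2*x at the endpoints):
  F(1) − F(−1) = -29/60 − (-301/60) = 68/15.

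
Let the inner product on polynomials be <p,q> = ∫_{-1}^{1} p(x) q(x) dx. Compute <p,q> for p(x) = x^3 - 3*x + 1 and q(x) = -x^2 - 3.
<p,q> = -20/3

Expand the product: p(x)·q(x) = -x^5 - x^2 + 9*x - 3.
∫_{-1}^{1} of each monomial x^k gives [2/(k+1) if k even, 0 if k odd]. Integrating term-by-term (or equivalently evaluating the antiderivative F(x) = -x^6/6 - x^3/3 + 9*x^2/2 - 3*x at the endpoints):
  F(1) − F(−1) = 1 − (23/3) = -20/3.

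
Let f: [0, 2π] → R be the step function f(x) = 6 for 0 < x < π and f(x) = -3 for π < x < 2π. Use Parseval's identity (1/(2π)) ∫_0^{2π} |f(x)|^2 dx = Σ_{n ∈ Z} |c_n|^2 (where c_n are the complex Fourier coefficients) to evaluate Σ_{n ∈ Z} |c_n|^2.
Σ |c_n|^2 = 45/2

Parseval equates the L^2 energy of f (normalised by 1/(2π)) with the ℓ^2 sum of its Fourier coefficients: (1/(2π)) ∫_0^{2π} |f|^2 = Σ |c_n|^2.
Compute the left side: (1/(2π)) [∫_0^π 6^2 dx + ∫_π^{2π} (-3)^2 dx] = (1/(2π)) · (36π + 9π) = (36 + 9)/2 = 45/2.
So Σ_{n ∈ Z} |c_n|^2 = 45/2.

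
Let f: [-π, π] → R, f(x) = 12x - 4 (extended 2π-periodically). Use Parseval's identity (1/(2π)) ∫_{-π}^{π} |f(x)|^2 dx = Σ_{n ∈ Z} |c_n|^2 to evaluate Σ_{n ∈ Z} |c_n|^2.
Σ |c_n|^2 = 48π^2 + 16

Expand and integrate term by term over [-π, π]:
  ∫ (12x)^2 dx = 144·(2π^3/3); ∫ 2·12·(-4)·x dx = 0 (odd integrand); ∫ (-4)^2 dx = 16·2π.
So (1/(2π)) ∫_{-π}^{π} (12x - 4)^2 dx = 144π^2/3 + 16 = 48π^2 + 16.
Parseval ⇒ Σ |c_n|^2 = 48π^2 + 16.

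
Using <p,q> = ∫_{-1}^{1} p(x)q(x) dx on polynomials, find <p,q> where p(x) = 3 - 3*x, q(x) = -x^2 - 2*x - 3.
<p,q> = -16

Expand the product: p(x)·q(x) = 3*x^3 + 3*x^2 + 3*x - 9.
∫_{-1}^{1} of each monomial x^k gives [2/(k+1) if k even, 0 if k odd]. Integrating term-by-term (or equivalently evaluating the antiderivative F(x) = 3*x^4/4 + x^3 + 3*x^2/2 - 9*x at the endpoints):
  F(1) − F(−1) = -23/4 − (41/4) = -16.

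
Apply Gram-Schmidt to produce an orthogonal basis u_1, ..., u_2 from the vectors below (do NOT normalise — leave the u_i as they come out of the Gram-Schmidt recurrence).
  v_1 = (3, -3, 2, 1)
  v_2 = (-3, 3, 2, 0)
Orthogonal basis:
  u_1 = (3, -3, 2, 1)
  u_2 = (-27/23, 27/23, 74/23, 14/23)

Apply the Gram-Schmidt recurrence
  u_1 = v_1
  u_i = v_i − Σ_{j<i} ((v_i · u_j) / (u_j · u_j)) · u_j.

Step by step this gives:
  u_1 = (3, -3, 2, 1)
  u_2 = (-27/23, 27/23, 74/23, 14/23)

Orthogonality check:
  u_2 · u_1 = 0 (should be 0)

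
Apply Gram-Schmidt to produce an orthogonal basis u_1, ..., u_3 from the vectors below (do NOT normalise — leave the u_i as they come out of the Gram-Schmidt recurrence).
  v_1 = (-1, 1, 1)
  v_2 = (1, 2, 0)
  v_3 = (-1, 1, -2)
Orthogonal basis:
  u_1 = (-1, 1, 1)
  u_2 = (4/3, 5/3, -1/3)
  u_3 = (-9/7, 9/14, -27/14)

Apply the Gram-Schmidt recurrence
  u_1 = v_1
  u_i = v_i − Σ_{j<i} ((v_i · u_j) / (u_j · u_j)) · u_j.

Step by step this gives:
  u_1 = (-1, 1, 1)
  u_2 = (4/3, 5/3, -1/3)
  u_3 = (-9/7, 9/14, -27/14)

Orthogonality check:
  u_2 · u_1 = 0 (should be 0)
  u_3 · u_1 = 0 (should be 0)
  u_3 · u_2 = 0 (should be 0)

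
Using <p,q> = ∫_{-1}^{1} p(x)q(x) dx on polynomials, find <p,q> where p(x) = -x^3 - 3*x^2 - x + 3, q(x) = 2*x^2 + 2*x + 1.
<p,q> = 52/15

Expand the product: p(x)·q(x) = -2*x^5 - 8*x^4 - 9*x^3 + x^2 + 5*x + 3.
∫_{-1}^{1} of each monomial x^k gives [2/(k+1) if k even, 0 if k odd]. Integrating term-by-term (or equivalently evaluating the antiderivative F(x) = -x^6/3 - 8*x^5/5 - 9*x^4/4 + x^3/3 + 5*x^2/2 + 3*x at the endpoints):
  F(1) − F(−1) = 33/20 − (-109/60) = 52/15.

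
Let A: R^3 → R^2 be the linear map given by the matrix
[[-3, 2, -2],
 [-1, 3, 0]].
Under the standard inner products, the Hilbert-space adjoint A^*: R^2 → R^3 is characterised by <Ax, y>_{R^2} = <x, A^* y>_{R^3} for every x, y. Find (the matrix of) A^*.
A^* = A^T =
[[-3, -1],
 [2, 3],
 [-2, 0]]

For real matrices with standard dot products, the defining identity <Ax, y> = <x, A^* y> gives (Ax)^T y = x^T (A^*) y, i.e. x^T A^T y = x^T (A^*) y. Since this holds for all x, y, we must have A^* = A^T. Therefore
A^* =
[[-3, -1],
 [2, 3],
 [-2, 0]].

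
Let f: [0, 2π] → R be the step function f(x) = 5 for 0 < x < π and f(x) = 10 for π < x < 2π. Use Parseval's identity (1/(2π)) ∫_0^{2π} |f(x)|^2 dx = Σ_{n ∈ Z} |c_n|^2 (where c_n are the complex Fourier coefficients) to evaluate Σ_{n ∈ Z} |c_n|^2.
Σ |c_n|^2 = 125/2

Parseval equates the L^2 energy of f (normalised by 1/(2π)) with the ℓ^2 sum of its Fourier coefficients: (1/(2π)) ∫_0^{2π} |f|^2 = Σ |c_n|^2.
Compute the left side: (1/(2π)) [∫_0^π 5^2 dx + ∫_π^{2π} 10^2 dx] = (1/(2π)) · (25π + 100π) = (25 + 100)/2 = 125/2.
So Σ_{n ∈ Z} |c_n|^2 = 125/2.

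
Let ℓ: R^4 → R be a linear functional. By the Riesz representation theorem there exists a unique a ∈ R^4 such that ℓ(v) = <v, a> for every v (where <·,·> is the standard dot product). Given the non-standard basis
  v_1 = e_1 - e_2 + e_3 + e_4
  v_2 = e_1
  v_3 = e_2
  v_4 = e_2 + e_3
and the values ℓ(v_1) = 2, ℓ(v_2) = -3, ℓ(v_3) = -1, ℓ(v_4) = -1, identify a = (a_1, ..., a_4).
a = (-3, -1, 0, 4)

Write a = (a_1, ..., a_4) in the standard basis. For each basis vector v_i, ℓ(v_i) = <v_i, a> is a linear equation in the a_j's. Collect the n equations into a matrix system V a = ℓ, where row i of V is v_i (expressed in the standard basis). Since V is invertible (lower-triangular with 1s on the diagonal, up to permutation), solve by back-substitution:
  V =
[[1, -1, 1, 1],
 [1, 0, 0, 0],
 [0, 1, 0, 0],
 [0, 1, 1, 0]]
  V a = (2, -3, -1, -1)
Solving gives a = (-3, -1, 0, 4).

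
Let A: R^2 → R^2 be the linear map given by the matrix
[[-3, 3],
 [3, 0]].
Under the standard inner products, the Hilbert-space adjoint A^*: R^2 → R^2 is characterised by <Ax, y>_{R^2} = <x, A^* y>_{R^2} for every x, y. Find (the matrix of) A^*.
A^* = A^T =
[[-3, 3],
 [3, 0]]

For real matrices with standard dot products, the defining identity <Ax, y> = <x, A^* y> gives (Ax)^T y = x^T (A^*) y, i.e. x^T A^T y = x^T (A^*) y. Since this holds for all x, y, we must have A^* = A^T. Therefore
A^* =
[[-3, 3],
 [3, 0]].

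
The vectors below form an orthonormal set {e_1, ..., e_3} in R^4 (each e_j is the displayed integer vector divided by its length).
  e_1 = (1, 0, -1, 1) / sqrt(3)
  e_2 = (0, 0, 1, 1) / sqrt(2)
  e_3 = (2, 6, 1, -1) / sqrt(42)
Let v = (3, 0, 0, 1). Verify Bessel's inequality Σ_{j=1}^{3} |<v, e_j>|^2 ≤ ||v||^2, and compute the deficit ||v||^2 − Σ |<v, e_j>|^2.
Σ |<v, e_j>|^2 = 45/7; ||v||^2 = 10; deficit = 25/7

Write each e_j = u_j / sqrt(<u_j, u_j>) where u_j is the displayed integer vector. Then <v, e_j> = <v, u_j> / sqrt(<u_j, u_j>), so |<v, e_j>|^2 = <v, u_j>^2 / <u_j, u_j>.
Coefficients: <v, e_1> = 4/sqrt(3), <v, e_2> = 1/sqrt(2), <v, e_3> = 5/sqrt(42).
Square and sum: Σ |<v, e_j>|^2 = 45/7.
Compute ||v||^2 = v·v = 10.
Deficit = 10 − 45/7 = 25/7 ≥ 0, confirming Bessel's inequality. (The deficit equals ||v − Σ <v,e_j> e_j||^2, the squared distance from v to span{e_j}.)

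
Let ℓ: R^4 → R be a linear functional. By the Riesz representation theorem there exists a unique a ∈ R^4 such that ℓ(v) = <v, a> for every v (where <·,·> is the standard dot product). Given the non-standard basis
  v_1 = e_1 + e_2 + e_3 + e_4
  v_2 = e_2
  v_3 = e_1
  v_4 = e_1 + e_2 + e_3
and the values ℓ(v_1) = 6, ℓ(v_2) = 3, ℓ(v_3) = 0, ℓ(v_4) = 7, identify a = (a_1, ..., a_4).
a = (0, 3, 4, -1)

Write a = (a_1, ..., a_4) in the standard basis. For each basis vector v_i, ℓ(v_i) = <v_i, a> is a linear equation in the a_j's. Collect the n equations into a matrix system V a = ℓ, where row i of V is v_i (expressed in the standard basis). Since V is invertible (lower-triangular with 1s on the diagonal, up to permutation), solve by back-substitution:
  V =
[[1, 1, 1, 1],
 [0, 1, 0, 0],
 [1, 0, 0, 0],
 [1, 1, 1, 0]]
  V a = (6, 3, 0, 7)
Solving gives a = (0, 3, 4, -1).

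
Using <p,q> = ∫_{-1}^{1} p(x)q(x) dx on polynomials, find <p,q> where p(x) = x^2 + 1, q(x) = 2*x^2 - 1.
<p,q> = -8/15

Expand the product: p(x)·q(x) = 2*x^4 + x^2 - 1.
∫_{-1}^{1} of each monomial x^k gives [2/(k+1) if k even, 0 if k odd]. Integrating term-by-term (or equivalently evaluating the antiderivative F(x) = 2*x^5/5 + x^3/3 - x at the endpoints):
  F(1) − F(−1) = -4/15 − (4/15) = -8/15.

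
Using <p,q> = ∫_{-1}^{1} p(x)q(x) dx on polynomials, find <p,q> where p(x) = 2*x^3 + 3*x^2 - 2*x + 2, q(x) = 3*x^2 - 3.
<p,q> = -52/5

Expand the product: p(x)·q(x) = 6*x^5 + 9*x^4 - 12*x^3 - 3*x^2 + 6*x - 6.
∫_{-1}^{1} of each monomial x^k gives [2/(k+1) if k even, 0 if k odd]. Integrating term-by-term (or equivalently evaluating the antiderivative F(x) = x^6 + 9*x^5/5 - 3*x^4 - x^3 + 3*x^2 - 6*x at the endpoints):
  F(1) − F(−1) = -21/5 − (31/5) = -52/5.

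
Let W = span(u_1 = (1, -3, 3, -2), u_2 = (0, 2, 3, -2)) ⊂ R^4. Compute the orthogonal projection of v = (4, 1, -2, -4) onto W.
proj_W(v) = (23/342, 73/342, 47/57, -94/171)

Set up U = [u_1 | ... | u_2] ∈ R^(4×2). The projector onto W = col(U) is P = U (U^T U)^(-1) U^T.
Compute U^T U =
  [23, 7]
  [7, 17],
and U^T v = (3, 4).
Solve U^T U · c = U^T v for the coefficients: c = (23/342, 71/342). The projection is proj_W(v) = U c.
Check: (v - proj_W(v)) · u_1 = 0  (should be 0).
Check: (v - proj_W(v)) · u_2 = 0  (should be 0).
Result: proj_W(v) = (23/342, 73/342, 47/57, -94/171).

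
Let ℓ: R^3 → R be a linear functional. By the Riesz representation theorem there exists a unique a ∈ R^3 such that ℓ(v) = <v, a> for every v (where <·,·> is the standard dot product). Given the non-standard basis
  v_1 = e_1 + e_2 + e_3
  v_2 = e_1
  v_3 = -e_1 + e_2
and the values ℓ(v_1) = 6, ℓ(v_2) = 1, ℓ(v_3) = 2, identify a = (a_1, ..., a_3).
a = (1, 3, 2)

Write a = (a_1, ..., a_3) in the standard basis. For each basis vector v_i, ℓ(v_i) = <v_i, a> is a linear equation in the a_j's. Collect the n equations into a matrix system V a = ℓ, where row i of V is v_i (expressed in the standard basis). Since V is invertible (lower-triangular with 1s on the diagonal, up to permutation), solve by back-substitution:
  V =
[[1, 1, 1],
 [1, 0, 0],
 [-1, 1, 0]]
  V a = (6, 1, 2)
Solving gives a = (1, 3, 2).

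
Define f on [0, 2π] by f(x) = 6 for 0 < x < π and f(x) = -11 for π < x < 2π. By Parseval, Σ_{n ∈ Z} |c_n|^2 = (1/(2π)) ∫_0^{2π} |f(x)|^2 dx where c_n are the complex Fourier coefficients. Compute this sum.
Σ |c_n|^2 = 157/2

Parseval equates the L^2 energy of f (normalised by 1/(2π)) with the ℓ^2 sum of its Fourier coefficients: (1/(2π)) ∫_0^{2π} |f|^2 = Σ |c_n|^2.
Compute the left side: (1/(2π)) [∫_0^π 6^2 dx + ∫_π^{2π} (-11)^2 dx] = (1/(2π)) · (36π + 121π) = (36 + 121)/2 = 157/2.
So Σ_{n ∈ Z} |c_n|^2 = 157/2.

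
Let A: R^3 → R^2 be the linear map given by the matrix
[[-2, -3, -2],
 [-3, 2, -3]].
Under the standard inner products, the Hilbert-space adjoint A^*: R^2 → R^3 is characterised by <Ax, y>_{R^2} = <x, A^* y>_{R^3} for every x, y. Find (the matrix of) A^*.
A^* = A^T =
[[-2, -3],
 [-3, 2],
 [-2, -3]]

For real matrices with standard dot products, the defining identity <Ax, y> = <x, A^* y> gives (Ax)^T y = x^T (A^*) y, i.e. x^T A^T y = x^T (A^*) y. Since this holds for all x, y, we must have A^* = A^T. Therefore
A^* =
[[-2, -3],
 [-3, 2],
 [-2, -3]].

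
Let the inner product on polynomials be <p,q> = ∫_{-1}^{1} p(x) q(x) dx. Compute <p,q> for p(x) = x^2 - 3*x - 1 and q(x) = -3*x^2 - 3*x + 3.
<p,q> = 14/5

Expand the product: p(x)·q(x) = -3*x^4 + 6*x^3 + 15*x^2 - 6*x - 3.
∫_{-1}^{1} of each monomial x^k gives [2/(k+1) if k even, 0 if k odd]. Integrating term-by-term (or equivalently evaluating the antiderivative F(x) = -3*x^5/5 + 3*x^4/2 + 5*x^3 - 3*x^2 - 3*x at the endpoints):
  F(1) − F(−1) = -1/10 − (-29/10) = 14/5.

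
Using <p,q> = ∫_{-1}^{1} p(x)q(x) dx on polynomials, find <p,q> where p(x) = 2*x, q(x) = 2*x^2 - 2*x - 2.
<p,q> = -8/3

Expand the product: p(x)·q(x) = 4*x^3 - 4*x^2 - 4*x.
∫_{-1}^{1} of each monomial x^k gives [2/(k+1) if k even, 0 if k odd]. Integrating term-by-term (or equivalently evaluating the antiderivative F(x) = x^4 - 4*x^3/3 - 2*x^2 at the endpoints):
  F(1) − F(−1) = -7/3 − (1/3) = -8/3.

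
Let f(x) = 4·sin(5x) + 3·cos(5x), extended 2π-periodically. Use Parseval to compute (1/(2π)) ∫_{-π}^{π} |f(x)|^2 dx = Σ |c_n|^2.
Σ |c_n|^2 = 25/2

Expand |f|^2 and use orthogonality of {sin(nx), cos(mx)} on [-π, π]:
  ∫_{-π}^{π} sin(nx)^2 dx = π, ∫ cos(mx)^2 dx = π, and cross terms integrate to 0.
So ∫_{-π}^{π} f(x)^2 dx = 4^2 · π + 3^2 · π = (16 + 9)π.
Divide by 2π: (16 + 9)/2 = 25/2.
By Parseval, this equals Σ |c_n|^2.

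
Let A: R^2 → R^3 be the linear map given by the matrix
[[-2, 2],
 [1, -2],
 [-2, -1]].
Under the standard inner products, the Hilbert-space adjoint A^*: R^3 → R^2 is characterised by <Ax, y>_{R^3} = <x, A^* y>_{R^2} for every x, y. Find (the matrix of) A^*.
A^* = A^T =
[[-2, 1, -2],
 [2, -2, -1]]

For real matrices with standard dot products, the defining identity <Ax, y> = <x, A^* y> gives (Ax)^T y = x^T (A^*) y, i.e. x^T A^T y = x^T (A^*) y. Since this holds for all x, y, we must have A^* = A^T. Therefore
A^* =
[[-2, 1, -2],
 [2, -2, -1]].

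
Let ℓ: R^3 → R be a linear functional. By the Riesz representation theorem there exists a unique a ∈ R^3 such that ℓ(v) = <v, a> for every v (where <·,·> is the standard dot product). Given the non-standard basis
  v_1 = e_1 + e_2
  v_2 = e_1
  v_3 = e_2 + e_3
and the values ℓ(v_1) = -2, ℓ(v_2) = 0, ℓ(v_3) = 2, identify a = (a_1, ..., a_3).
a = (0, -2, 4)

Write a = (a_1, ..., a_3) in the standard basis. For each basis vector v_i, ℓ(v_i) = <v_i, a> is a linear equation in the a_j's. Collect the n equations into a matrix system V a = ℓ, where row i of V is v_i (expressed in the standard basis). Since V is invertible (lower-triangular with 1s on the diagonal, up to permutation), solve by back-substitution:
  V =
[[1, 1, 0],
 [1, 0, 0],
 [0, 1, 1]]
  V a = (-2, 0, 2)
Solving gives a = (0, -2, 4).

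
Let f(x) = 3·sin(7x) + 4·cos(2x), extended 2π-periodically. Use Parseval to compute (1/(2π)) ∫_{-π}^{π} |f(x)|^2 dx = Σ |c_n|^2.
Σ |c_n|^2 = 25/2

Expand |f|^2 and use orthogonality of {sin(nx), cos(mx)} on [-π, π]:
  ∫_{-π}^{π} sin(nx)^2 dx = π, ∫ cos(mx)^2 dx = π, and cross terms integrate to 0.
So ∫_{-π}^{π} f(x)^2 dx = 3^2 · π + 4^2 · π = (9 + 16)π.
Divide by 2π: (9 + 16)/2 = 25/2.
By Parseval, this equals Σ |c_n|^2.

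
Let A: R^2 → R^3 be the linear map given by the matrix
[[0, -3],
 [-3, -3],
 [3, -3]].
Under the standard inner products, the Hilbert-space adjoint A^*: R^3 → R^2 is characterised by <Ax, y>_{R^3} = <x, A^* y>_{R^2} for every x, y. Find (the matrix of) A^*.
A^* = A^T =
[[0, -3, 3],
 [-3, -3, -3]]

For real matrices with standard dot products, the defining identity <Ax, y> = <x, A^* y> gives (Ax)^T y = x^T (A^*) y, i.e. x^T A^T y = x^T (A^*) y. Since this holds for all x, y, we must have A^* = A^T. Therefore
A^* =
[[0, -3, 3],
 [-3, -3, -3]].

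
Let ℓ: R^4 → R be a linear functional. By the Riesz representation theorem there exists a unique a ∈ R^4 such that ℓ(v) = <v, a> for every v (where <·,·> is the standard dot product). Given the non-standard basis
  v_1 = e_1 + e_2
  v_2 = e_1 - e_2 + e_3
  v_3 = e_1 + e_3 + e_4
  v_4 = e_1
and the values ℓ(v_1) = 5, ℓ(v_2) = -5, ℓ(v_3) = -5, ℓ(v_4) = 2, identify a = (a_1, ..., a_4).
a = (2, 3, -4, -3)

Write a = (a_1, ..., a_4) in the standard basis. For each basis vector v_i, ℓ(v_i) = <v_i, a> is a linear equation in the a_j's. Collect the n equations into a matrix system V a = ℓ, where row i of V is v_i (expressed in the standard basis). Since V is invertible (lower-triangular with 1s on the diagonal, up to permutation), solve by back-substitution:
  V =
[[1, 1, 0, 0],
 [1, -1, 1, 0],
 [1, 0, 1, 1],
 [1, 0, 0, 0]]
  V a = (5, -5, -5, 2)
Solving gives a = (2, 3, -4, -3).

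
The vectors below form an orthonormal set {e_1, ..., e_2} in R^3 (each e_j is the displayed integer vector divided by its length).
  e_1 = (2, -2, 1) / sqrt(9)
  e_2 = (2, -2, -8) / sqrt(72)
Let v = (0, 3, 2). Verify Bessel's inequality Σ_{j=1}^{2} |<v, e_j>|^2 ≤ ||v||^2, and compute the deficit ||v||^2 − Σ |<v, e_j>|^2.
Σ |<v, e_j>|^2 = 17/2; ||v||^2 = 13; deficit = 9/2

Write each e_j = u_j / sqrt(<u_j, u_j>) where u_j is the displayed integer vector. Then <v, e_j> = <v, u_j> / sqrt(<u_j, u_j>), so |<v, e_j>|^2 = <v, u_j>^2 / <u_j, u_j>.
Coefficients: <v, e_1> = -4/sqrt(9), <v, e_2> = -22/sqrt(72).
Square and sum: Σ |<v, e_j>|^2 = 17/2.
Compute ||v||^2 = v·v = 13.
Deficit = 13 − 17/2 = 9/2 ≥ 0, confirming Bessel's inequality. (The deficit equals ||v − Σ <v,e_j> e_j||^2, the squared distance from v to span{e_j}.)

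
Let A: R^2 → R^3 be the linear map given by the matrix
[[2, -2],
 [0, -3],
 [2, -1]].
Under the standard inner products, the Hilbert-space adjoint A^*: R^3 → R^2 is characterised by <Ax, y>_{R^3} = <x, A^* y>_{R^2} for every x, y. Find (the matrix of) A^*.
A^* = A^T =
[[2, 0, 2],
 [-2, -3, -1]]

For real matrices with standard dot products, the defining identity <Ax, y> = <x, A^* y> gives (Ax)^T y = x^T (A^*) y, i.e. x^T A^T y = x^T (A^*) y. Since this holds for all x, y, we must have A^* = A^T. Therefore
A^* =
[[2, 0, 2],
 [-2, -3, -1]].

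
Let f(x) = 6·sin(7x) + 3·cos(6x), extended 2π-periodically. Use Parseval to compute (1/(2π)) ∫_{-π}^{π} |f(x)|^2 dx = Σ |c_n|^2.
Σ |c_n|^2 = 45/2

Expand |f|^2 and use orthogonality of {sin(nx), cos(mx)} on [-π, π]:
  ∫_{-π}^{π} sin(nx)^2 dx = π, ∫ cos(mx)^2 dx = π, and cross terms integrate to 0.
So ∫_{-π}^{π} f(x)^2 dx = 6^2 · π + 3^2 · π = (36 + 9)π.
Divide by 2π: (36 + 9)/2 = 45/2.
By Parseval, this equals Σ |c_n|^2.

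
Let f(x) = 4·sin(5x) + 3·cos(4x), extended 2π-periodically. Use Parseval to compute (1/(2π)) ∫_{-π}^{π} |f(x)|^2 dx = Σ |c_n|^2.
Σ |c_n|^2 = 25/2

Expand |f|^2 and use orthogonality of {sin(nx), cos(mx)} on [-π, π]:
  ∫_{-π}^{π} sin(nx)^2 dx = π, ∫ cos(mx)^2 dx = π, and cross terms integrate to 0.
So ∫_{-π}^{π} f(x)^2 dx = 4^2 · π + 3^2 · π = (16 + 9)π.
Divide by 2π: (16 + 9)/2 = 25/2.
By Parseval, this equals Σ |c_n|^2.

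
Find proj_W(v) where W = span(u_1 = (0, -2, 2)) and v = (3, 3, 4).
proj_W(v) = (0, -1/2, 1/2)

Set up U = [u_1 | ... | u_1] ∈ R^(3×1). The projector onto W = col(U) is P = U (U^T U)^(-1) U^T.
Compute U^T U =
  [8],
and U^T v = (2).
Solve U^T U · c = U^T v for the coefficients: c = (1/4). The projection is proj_W(v) = U c.
Check: (v - proj_W(v)) · u_1 = 0  (should be 0).
Result: proj_W(v) = (0, -1/2, 1/2).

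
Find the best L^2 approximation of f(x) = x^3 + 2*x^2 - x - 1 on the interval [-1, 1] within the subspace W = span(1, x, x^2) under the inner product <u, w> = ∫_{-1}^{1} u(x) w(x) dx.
g(x) = 2*x^2 - 2*x/5 - 1

The best approximation g ∈ W is the orthogonal projection of f onto W. Writing g = a_0 + a_1 x + a_2 x^2, the coefficients solve the normal equations G · a = b where
  G_{ij} = <φ_i, φ_j> and b_i = <f, φ_i>, with φ_0 = 1, φ_1 = x, φ_2 = x^2.
G =
  [2, 0, 2/3]
  [0, 2/3, 0]
  [2/3, 0, 2/5],
b = (-2/3, -4/15, 2/15).
Solving gives a_0 = -1, a_1 = -2/5, a_2 = 2, so
  g(x) = 2*x^2 - 2*x/5 - 1.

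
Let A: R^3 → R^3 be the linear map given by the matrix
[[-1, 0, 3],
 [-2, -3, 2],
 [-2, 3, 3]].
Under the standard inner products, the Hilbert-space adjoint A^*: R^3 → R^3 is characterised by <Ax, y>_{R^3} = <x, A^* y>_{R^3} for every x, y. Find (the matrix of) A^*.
A^* = A^T =
[[-1, -2, -2],
 [0, -3, 3],
 [3, 2, 3]]

For real matrices with standard dot products, the defining identity <Ax, y> = <x, A^* y> gives (Ax)^T y = x^T (A^*) y, i.e. x^T A^T y = x^T (A^*) y. Since this holds for all x, y, we must have A^* = A^T. Therefore
A^* =
[[-1, -2, -2],
 [0, -3, 3],
 [3, 2, 3]].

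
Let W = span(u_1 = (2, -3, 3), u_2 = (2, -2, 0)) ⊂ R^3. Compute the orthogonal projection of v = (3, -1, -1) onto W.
proj_W(v) = (42/19, -34/19, -24/19)

Set up U = [u_1 | ... | u_2] ∈ R^(3×2). The projector onto W = col(U) is P = U (U^T U)^(-1) U^T.
Compute U^T U =
  [22, 10]
  [10, 8],
and U^T v = (6, 8).
Solve U^T U · c = U^T v for the coefficients: c = (-8/19, 29/19). The projection is proj_W(v) = U c.
Check: (v - proj_W(v)) · u_1 = 0  (should be 0).
Check: (v - proj_W(v)) · u_2 = 0  (should be 0).
Result: proj_W(v) = (42/19, -34/19, -24/19).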